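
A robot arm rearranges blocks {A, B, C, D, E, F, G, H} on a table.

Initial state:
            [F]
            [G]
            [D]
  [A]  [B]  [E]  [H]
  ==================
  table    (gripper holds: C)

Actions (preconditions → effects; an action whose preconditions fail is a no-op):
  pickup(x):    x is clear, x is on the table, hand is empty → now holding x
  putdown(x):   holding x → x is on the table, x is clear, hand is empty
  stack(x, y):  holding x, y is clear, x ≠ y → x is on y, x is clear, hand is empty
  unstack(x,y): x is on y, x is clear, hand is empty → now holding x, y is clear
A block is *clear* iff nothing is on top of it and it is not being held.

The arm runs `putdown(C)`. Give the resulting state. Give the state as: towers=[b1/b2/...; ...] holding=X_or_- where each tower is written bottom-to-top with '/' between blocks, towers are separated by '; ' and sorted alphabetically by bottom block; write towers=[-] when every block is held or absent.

before: towers=[A; B; E/D/G/F; H] holding=C
pre[putdown(C)]: holding(C) yes
all met → apply putdown(C)
after:  towers=[A; B; C; E/D/G/F; H] holding=-

towers=[A; B; C; E/D/G/F; H] holding=-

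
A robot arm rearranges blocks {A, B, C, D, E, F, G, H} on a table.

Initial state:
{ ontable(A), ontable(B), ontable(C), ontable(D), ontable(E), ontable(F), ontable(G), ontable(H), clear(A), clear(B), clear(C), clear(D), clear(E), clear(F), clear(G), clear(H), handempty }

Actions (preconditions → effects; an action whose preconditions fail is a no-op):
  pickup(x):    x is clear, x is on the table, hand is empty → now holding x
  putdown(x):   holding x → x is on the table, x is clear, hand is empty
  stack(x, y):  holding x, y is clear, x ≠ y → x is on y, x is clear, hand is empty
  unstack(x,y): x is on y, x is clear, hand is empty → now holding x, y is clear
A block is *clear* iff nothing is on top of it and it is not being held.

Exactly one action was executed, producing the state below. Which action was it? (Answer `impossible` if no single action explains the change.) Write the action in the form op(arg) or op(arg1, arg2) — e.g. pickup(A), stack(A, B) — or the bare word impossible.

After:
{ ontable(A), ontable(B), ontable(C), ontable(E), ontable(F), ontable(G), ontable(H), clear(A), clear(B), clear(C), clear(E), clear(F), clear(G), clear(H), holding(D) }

target: towers=[A; B; C; E; F; G; H] holding=D
         pickup(G) → towers=[A; B; C; D; E; F; H] holding=G
         pickup(A) → towers=[B; C; D; E; F; G; H] holding=A
         pickup(E) → towers=[A; B; C; D; F; G; H] holding=E
         pickup(H) → towers=[A; B; C; D; E; F; G] holding=H
         pickup(B) → towers=[A; C; D; E; F; G; H] holding=B
         pickup(F) → towers=[A; B; C; D; E; G; H] holding=F
         pickup(D) → towers=[A; B; C; E; F; G; H] holding=D  ← match
         pickup(C) → towers=[A; B; D; E; F; G; H] holding=C

pickup(D)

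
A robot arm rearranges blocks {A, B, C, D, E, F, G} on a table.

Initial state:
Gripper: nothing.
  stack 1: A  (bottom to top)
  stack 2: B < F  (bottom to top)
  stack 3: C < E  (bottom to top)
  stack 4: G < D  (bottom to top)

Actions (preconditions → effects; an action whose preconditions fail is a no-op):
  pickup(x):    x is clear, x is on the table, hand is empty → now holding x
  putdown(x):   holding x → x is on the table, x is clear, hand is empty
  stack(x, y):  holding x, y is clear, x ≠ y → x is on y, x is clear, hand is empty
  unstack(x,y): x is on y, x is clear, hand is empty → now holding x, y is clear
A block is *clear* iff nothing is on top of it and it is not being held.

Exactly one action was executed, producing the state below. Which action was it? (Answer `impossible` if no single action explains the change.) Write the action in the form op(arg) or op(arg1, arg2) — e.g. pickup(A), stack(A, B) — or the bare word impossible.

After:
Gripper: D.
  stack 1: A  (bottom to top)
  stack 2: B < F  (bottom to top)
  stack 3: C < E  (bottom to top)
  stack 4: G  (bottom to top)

target: towers=[A; B/F; C/E; G] holding=D
     unstack(F, B) → towers=[A; B; C/E; G/D] holding=F
     unstack(D, G) → towers=[A; B/F; C/E; G] holding=D  ← match
         pickup(A) → towers=[B/F; C/E; G/D] holding=A
     unstack(E, C) → towers=[A; B/F; C; G/D] holding=E

unstack(D, G)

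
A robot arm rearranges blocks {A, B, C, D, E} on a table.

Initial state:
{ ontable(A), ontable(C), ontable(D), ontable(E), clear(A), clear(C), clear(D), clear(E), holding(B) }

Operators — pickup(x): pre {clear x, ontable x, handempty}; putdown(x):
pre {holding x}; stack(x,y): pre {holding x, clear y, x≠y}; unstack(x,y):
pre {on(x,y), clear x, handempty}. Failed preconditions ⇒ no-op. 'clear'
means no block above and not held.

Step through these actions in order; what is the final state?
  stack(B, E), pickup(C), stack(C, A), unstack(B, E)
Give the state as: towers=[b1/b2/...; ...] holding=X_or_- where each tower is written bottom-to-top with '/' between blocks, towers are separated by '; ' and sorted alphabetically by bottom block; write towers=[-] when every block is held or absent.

towers=[A/C; D; E] holding=B

step 1 (stack(B, E)): towers=[A; C; D; E/B] holding=-
step 2 (pickup(C)): towers=[A; D; E/B] holding=C
step 3 (stack(C, A)): towers=[A/C; D; E/B] holding=-
step 4 (unstack(B, E)): towers=[A/C; D; E] holding=B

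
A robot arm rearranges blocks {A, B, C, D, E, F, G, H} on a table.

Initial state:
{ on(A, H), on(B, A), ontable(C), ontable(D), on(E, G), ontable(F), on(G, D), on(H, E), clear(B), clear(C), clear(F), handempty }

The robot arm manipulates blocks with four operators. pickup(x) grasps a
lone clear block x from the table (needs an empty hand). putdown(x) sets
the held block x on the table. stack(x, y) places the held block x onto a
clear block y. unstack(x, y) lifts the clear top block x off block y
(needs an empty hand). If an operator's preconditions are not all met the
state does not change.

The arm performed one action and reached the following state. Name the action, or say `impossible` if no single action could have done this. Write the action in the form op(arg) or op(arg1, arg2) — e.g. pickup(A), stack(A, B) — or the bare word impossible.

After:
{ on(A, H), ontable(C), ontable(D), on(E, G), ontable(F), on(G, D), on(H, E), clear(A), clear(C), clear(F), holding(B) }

target: towers=[C; D/G/E/H/A; F] holding=B
     unstack(B, A) → towers=[C; D/G/E/H/A; F] holding=B  ← match
         pickup(F) → towers=[C; D/G/E/H/A/B] holding=F
         pickup(C) → towers=[D/G/E/H/A/B; F] holding=C

unstack(B, A)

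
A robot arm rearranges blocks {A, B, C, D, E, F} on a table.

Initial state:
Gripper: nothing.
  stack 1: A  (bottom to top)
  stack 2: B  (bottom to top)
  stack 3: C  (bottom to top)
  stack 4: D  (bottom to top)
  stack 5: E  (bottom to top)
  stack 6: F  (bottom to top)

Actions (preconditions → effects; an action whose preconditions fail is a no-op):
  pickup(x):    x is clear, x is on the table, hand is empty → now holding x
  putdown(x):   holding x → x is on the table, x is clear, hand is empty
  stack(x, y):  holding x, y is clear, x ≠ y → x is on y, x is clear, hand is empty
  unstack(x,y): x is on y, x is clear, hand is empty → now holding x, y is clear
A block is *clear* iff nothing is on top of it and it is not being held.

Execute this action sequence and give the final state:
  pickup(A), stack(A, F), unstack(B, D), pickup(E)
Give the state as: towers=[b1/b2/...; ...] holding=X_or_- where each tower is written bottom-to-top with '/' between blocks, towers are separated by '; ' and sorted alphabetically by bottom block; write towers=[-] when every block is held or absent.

towers=[B; C; D; F/A] holding=E

step 1 (pickup(A)): towers=[B; C; D; E; F] holding=A
step 2 (stack(A, F)): towers=[B; C; D; E; F/A] holding=-
step 3 (unstack(B, D)) [no-op]: towers=[B; C; D; E; F/A] holding=-
step 4 (pickup(E)): towers=[B; C; D; F/A] holding=E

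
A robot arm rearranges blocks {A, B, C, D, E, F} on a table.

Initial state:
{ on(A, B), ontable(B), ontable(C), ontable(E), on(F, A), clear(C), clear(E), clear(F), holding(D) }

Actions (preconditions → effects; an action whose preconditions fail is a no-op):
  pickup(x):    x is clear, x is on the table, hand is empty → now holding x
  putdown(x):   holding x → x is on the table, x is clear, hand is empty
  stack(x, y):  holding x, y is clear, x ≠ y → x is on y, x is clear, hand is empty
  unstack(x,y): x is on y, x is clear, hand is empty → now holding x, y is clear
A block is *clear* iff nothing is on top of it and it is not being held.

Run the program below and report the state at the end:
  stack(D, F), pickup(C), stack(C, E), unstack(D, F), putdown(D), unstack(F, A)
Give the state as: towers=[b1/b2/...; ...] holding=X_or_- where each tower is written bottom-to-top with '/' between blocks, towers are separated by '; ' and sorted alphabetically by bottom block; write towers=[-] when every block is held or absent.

towers=[B/A; D; E/C] holding=F

step 1 (stack(D, F)): towers=[B/A/F/D; C; E] holding=-
step 2 (pickup(C)): towers=[B/A/F/D; E] holding=C
step 3 (stack(C, E)): towers=[B/A/F/D; E/C] holding=-
step 4 (unstack(D, F)): towers=[B/A/F; E/C] holding=D
step 5 (putdown(D)): towers=[B/A/F; D; E/C] holding=-
step 6 (unstack(F, A)): towers=[B/A; D; E/C] holding=F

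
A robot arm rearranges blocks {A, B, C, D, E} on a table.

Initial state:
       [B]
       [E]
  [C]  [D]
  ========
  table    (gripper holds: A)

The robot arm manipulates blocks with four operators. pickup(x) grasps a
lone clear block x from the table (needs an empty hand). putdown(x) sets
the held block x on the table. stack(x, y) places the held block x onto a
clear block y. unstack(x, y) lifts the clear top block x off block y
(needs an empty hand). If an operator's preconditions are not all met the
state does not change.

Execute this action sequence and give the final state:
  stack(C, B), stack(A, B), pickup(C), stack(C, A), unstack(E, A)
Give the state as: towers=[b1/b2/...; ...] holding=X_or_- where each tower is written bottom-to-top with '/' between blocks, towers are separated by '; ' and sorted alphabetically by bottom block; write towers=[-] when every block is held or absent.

towers=[D/E/B/A/C] holding=-

step 1 (stack(C, B)) [no-op]: towers=[C; D/E/B] holding=A
step 2 (stack(A, B)): towers=[C; D/E/B/A] holding=-
step 3 (pickup(C)): towers=[D/E/B/A] holding=C
step 4 (stack(C, A)): towers=[D/E/B/A/C] holding=-
step 5 (unstack(E, A)) [no-op]: towers=[D/E/B/A/C] holding=-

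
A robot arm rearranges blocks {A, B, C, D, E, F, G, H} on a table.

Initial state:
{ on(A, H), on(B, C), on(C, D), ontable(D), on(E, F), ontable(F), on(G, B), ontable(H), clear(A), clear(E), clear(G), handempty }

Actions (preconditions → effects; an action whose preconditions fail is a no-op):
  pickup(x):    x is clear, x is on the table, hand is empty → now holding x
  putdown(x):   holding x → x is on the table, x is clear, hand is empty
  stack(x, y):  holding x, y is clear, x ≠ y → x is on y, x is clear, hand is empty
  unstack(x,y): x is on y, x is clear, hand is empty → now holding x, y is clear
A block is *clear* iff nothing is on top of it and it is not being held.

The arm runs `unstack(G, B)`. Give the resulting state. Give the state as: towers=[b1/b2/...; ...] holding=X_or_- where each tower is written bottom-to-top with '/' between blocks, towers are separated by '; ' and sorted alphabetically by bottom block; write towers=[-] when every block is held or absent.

towers=[D/C/B; F/E; H/A] holding=G

before: towers=[D/C/B/G; F/E; H/A] holding=-
pre[unstack(G, B)]: on(G,B) yes, clear(G) yes, handempty yes
all met → apply unstack(G, B)
after:  towers=[D/C/B; F/E; H/A] holding=G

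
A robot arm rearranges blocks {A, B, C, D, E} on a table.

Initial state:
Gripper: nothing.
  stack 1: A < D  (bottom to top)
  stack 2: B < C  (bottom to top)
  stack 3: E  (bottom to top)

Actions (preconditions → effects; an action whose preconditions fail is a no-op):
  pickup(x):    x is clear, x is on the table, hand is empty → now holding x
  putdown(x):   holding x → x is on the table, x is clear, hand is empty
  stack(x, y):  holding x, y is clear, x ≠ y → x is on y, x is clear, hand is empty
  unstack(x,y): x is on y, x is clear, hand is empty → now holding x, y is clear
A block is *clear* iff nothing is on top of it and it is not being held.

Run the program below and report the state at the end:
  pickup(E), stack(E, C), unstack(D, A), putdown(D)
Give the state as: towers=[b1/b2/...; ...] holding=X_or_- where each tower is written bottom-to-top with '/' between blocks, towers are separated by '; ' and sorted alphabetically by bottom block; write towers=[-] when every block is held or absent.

towers=[A; B/C/E; D] holding=-

step 1 (pickup(E)): towers=[A/D; B/C] holding=E
step 2 (stack(E, C)): towers=[A/D; B/C/E] holding=-
step 3 (unstack(D, A)): towers=[A; B/C/E] holding=D
step 4 (putdown(D)): towers=[A; B/C/E; D] holding=-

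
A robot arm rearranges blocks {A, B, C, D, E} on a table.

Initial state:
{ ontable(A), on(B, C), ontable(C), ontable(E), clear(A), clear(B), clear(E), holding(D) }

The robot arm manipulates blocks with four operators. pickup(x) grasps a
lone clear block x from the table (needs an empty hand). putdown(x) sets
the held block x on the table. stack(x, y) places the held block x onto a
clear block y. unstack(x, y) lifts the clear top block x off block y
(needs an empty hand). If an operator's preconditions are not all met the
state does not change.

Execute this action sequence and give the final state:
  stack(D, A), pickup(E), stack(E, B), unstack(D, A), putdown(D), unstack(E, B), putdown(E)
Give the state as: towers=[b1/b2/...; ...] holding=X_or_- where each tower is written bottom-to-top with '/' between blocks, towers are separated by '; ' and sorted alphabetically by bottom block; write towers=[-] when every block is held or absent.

towers=[A; C/B; D; E] holding=-

step 1 (stack(D, A)): towers=[A/D; C/B; E] holding=-
step 2 (pickup(E)): towers=[A/D; C/B] holding=E
step 3 (stack(E, B)): towers=[A/D; C/B/E] holding=-
step 4 (unstack(D, A)): towers=[A; C/B/E] holding=D
step 5 (putdown(D)): towers=[A; C/B/E; D] holding=-
step 6 (unstack(E, B)): towers=[A; C/B; D] holding=E
step 7 (putdown(E)): towers=[A; C/B; D; E] holding=-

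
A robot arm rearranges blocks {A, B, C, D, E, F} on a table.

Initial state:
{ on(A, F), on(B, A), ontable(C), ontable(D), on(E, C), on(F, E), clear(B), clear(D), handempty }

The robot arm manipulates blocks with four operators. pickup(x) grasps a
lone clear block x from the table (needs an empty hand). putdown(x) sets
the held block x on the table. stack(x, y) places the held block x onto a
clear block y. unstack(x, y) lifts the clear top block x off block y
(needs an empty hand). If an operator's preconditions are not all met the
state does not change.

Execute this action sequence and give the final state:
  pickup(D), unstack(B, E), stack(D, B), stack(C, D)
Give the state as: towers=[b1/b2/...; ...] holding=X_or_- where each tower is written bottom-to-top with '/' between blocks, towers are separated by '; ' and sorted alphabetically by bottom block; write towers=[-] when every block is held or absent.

towers=[C/E/F/A/B/D] holding=-

step 1 (pickup(D)): towers=[C/E/F/A/B] holding=D
step 2 (unstack(B, E)) [no-op]: towers=[C/E/F/A/B] holding=D
step 3 (stack(D, B)): towers=[C/E/F/A/B/D] holding=-
step 4 (stack(C, D)) [no-op]: towers=[C/E/F/A/B/D] holding=-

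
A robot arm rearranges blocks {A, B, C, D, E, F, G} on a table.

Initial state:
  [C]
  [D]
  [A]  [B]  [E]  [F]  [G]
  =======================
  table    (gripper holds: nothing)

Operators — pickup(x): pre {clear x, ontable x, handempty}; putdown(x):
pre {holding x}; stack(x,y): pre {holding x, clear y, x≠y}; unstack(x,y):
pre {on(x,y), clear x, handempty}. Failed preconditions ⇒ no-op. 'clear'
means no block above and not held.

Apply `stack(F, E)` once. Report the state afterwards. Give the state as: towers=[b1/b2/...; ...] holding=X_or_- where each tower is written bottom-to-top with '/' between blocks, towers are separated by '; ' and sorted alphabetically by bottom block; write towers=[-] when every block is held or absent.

before: towers=[A/D/C; B; E; F; G] holding=-
pre[stack(F, E)]: holding(F) no, clear(E) yes, F≠E yes
holding(F) unmet → stack(F, E) is a no-op
after:  towers=[A/D/C; B; E; F; G] holding=-

towers=[A/D/C; B; E; F; G] holding=-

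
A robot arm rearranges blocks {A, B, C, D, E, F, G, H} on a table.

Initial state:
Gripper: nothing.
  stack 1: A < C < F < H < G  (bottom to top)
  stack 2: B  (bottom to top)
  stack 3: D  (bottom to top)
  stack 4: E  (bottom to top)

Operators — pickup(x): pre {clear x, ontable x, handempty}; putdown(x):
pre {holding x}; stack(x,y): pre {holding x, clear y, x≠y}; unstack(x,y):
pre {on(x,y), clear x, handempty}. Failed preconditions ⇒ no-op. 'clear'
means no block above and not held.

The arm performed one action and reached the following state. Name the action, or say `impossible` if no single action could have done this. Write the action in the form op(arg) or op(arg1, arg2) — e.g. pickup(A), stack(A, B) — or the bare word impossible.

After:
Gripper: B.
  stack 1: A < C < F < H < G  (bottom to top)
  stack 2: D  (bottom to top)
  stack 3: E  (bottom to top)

pickup(B)

target: towers=[A/C/F/H/G; D; E] holding=B
     unstack(G, H) → towers=[A/C/F/H; B; D; E] holding=G
         pickup(E) → towers=[A/C/F/H/G; B; D] holding=E
         pickup(B) → towers=[A/C/F/H/G; D; E] holding=B  ← match
         pickup(D) → towers=[A/C/F/H/G; B; E] holding=D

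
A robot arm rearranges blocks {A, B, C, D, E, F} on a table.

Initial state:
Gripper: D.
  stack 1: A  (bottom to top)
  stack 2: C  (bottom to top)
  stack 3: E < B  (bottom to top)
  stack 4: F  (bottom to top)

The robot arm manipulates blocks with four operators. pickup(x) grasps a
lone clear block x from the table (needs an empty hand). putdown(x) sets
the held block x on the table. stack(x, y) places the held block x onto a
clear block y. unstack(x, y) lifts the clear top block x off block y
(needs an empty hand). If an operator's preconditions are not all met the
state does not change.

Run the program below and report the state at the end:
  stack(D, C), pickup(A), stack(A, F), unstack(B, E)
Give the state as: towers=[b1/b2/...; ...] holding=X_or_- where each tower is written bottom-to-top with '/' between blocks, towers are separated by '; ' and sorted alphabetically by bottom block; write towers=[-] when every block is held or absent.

step 1 (stack(D, C)): towers=[A; C/D; E/B; F] holding=-
step 2 (pickup(A)): towers=[C/D; E/B; F] holding=A
step 3 (stack(A, F)): towers=[C/D; E/B; F/A] holding=-
step 4 (unstack(B, E)): towers=[C/D; E; F/A] holding=B

towers=[C/D; E; F/A] holding=B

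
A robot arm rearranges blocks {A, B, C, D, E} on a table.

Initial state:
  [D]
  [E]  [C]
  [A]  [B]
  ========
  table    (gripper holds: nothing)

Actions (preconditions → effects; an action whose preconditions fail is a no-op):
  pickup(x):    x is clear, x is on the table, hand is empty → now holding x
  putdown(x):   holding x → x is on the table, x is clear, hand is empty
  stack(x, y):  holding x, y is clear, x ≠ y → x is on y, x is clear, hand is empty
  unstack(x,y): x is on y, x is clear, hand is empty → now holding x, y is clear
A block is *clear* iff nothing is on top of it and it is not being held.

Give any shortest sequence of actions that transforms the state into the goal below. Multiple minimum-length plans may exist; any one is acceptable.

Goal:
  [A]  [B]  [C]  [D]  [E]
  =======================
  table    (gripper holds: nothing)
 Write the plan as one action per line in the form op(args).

step 1 (unstack(D, E)): towers=[A/E; B/C] holding=D
step 2 (putdown(D)): towers=[A/E; B/C; D] holding=-
step 3 (unstack(E, A)): towers=[A; B/C; D] holding=E
step 4 (putdown(E)): towers=[A; B/C; D; E] holding=-
step 5 (unstack(C, B)): towers=[A; B; D; E] holding=C
step 6 (putdown(C)): towers=[A; B; C; D; E] holding=-
goal check: towers=[A; B; C; D; E] holding=- — reached (length 6, optimal by BFS)

unstack(D, E)
putdown(D)
unstack(E, A)
putdown(E)
unstack(C, B)
putdown(C)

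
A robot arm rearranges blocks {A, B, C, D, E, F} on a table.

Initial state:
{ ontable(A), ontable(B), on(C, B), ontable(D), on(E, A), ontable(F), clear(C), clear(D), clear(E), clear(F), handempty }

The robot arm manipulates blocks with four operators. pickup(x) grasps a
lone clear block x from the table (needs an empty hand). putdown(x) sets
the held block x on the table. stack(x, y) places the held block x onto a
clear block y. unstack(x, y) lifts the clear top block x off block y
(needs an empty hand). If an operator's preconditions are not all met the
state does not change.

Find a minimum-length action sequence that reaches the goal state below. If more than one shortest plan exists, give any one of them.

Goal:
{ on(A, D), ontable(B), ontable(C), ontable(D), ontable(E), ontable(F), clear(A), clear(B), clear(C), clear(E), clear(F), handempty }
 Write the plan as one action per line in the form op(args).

step 1 (unstack(E, A)): towers=[A; B/C; D; F] holding=E
step 2 (putdown(E)): towers=[A; B/C; D; E; F] holding=-
step 3 (pickup(A)): towers=[B/C; D; E; F] holding=A
step 4 (stack(A, D)): towers=[B/C; D/A; E; F] holding=-
step 5 (unstack(C, B)): towers=[B; D/A; E; F] holding=C
step 6 (putdown(C)): towers=[B; C; D/A; E; F] holding=-
goal check: towers=[B; C; D/A; E; F] holding=- — reached (length 6, optimal by BFS)

unstack(E, A)
putdown(E)
pickup(A)
stack(A, D)
unstack(C, B)
putdown(C)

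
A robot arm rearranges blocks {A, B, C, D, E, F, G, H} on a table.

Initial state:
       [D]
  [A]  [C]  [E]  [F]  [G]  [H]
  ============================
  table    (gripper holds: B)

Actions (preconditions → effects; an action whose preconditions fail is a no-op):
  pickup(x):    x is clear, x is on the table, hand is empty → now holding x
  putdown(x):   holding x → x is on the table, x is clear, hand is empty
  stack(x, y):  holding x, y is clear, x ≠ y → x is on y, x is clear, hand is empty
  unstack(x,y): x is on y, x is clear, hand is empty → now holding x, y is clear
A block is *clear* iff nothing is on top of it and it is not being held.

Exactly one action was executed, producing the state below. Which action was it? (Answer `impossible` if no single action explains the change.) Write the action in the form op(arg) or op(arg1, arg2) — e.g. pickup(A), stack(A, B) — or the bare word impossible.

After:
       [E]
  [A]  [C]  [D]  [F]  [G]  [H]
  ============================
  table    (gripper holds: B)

target: towers=[A; C/E; D; F; G; H] holding=B
        putdown(B) → towers=[A; B; C/D; E; F; G; H] holding=-
       stack(B, G) → towers=[A; C/D; E; F; G/B; H] holding=-
       stack(B, A) → towers=[A/B; C/D; E; F; G; H] holding=-
       stack(B, E) → towers=[A; C/D; E/B; F; G; H] holding=-
       stack(B, H) → towers=[A; C/D; E; F; G; H/B] holding=-
       stack(B, F) → towers=[A; C/D; E; F/B; G; H] holding=-
       stack(B, D) → towers=[A; C/D/B; E; F; G; H] holding=-
none of the 7 applicable actions match → impossible

impossible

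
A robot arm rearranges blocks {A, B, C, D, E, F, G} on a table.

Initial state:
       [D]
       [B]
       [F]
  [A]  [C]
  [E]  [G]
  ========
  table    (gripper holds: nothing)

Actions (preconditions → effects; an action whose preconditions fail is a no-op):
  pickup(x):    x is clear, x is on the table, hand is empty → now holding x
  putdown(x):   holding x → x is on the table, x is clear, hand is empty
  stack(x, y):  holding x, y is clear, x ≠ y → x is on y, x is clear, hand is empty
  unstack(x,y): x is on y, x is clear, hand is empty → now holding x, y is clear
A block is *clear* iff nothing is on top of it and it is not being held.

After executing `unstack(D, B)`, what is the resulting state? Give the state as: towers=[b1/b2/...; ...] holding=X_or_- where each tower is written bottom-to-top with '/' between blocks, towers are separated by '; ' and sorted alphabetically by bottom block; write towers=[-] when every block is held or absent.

towers=[E/A; G/C/F/B] holding=D

before: towers=[E/A; G/C/F/B/D] holding=-
pre[unstack(D, B)]: on(D,B) yes, clear(D) yes, handempty yes
all met → apply unstack(D, B)
after:  towers=[E/A; G/C/F/B] holding=D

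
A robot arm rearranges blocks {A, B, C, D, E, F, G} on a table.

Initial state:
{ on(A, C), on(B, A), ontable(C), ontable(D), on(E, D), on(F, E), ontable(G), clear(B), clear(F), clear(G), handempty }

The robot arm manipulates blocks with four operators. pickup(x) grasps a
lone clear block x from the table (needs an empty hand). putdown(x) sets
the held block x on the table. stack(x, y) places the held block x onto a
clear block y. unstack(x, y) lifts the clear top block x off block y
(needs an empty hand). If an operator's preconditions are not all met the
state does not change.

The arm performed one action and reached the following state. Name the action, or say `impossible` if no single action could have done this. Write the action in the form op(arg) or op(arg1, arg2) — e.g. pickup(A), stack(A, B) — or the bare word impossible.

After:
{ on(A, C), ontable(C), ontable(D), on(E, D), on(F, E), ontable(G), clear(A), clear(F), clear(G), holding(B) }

unstack(B, A)

target: towers=[C/A; D/E/F; G] holding=B
     unstack(B, A) → towers=[C/A; D/E/F; G] holding=B  ← match
     unstack(F, E) → towers=[C/A/B; D/E; G] holding=F
         pickup(G) → towers=[C/A/B; D/E/F] holding=G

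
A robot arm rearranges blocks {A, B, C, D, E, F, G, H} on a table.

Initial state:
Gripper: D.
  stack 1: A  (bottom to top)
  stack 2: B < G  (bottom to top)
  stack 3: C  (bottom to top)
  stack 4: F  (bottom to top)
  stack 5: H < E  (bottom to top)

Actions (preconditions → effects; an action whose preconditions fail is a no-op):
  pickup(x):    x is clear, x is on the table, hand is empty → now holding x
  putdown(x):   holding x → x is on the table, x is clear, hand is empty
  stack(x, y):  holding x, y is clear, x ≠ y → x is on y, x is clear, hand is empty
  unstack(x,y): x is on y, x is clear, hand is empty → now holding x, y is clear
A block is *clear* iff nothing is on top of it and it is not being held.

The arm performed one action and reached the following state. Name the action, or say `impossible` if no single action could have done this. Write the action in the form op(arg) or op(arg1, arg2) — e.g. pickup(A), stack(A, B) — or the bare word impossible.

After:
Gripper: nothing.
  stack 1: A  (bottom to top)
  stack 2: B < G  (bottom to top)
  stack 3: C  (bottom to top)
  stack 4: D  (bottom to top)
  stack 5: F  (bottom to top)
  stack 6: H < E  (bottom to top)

putdown(D)

target: towers=[A; B/G; C; D; F; H/E] holding=-
        putdown(D) → towers=[A; B/G; C; D; F; H/E] holding=-  ← match
       stack(D, G) → towers=[A; B/G/D; C; F; H/E] holding=-
       stack(D, A) → towers=[A/D; B/G; C; F; H/E] holding=-
       stack(D, E) → towers=[A; B/G; C; F; H/E/D] holding=-
       stack(D, F) → towers=[A; B/G; C; F/D; H/E] holding=-
       stack(D, C) → towers=[A; B/G; C/D; F; H/E] holding=-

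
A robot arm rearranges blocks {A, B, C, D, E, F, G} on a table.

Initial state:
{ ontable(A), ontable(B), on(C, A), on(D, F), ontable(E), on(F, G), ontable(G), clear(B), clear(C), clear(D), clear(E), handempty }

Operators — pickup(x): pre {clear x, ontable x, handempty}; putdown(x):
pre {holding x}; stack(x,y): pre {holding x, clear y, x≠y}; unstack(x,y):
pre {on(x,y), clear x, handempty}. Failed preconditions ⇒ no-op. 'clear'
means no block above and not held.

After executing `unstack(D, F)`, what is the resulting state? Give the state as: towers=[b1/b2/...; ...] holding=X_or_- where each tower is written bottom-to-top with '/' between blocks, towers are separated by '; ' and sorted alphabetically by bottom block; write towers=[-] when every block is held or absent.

before: towers=[A/C; B; E; G/F/D] holding=-
pre[unstack(D, F)]: on(D,F) ✓, clear(D) ✓, handempty ✓
all met → apply unstack(D, F)
after:  towers=[A/C; B; E; G/F] holding=D

towers=[A/C; B; E; G/F] holding=D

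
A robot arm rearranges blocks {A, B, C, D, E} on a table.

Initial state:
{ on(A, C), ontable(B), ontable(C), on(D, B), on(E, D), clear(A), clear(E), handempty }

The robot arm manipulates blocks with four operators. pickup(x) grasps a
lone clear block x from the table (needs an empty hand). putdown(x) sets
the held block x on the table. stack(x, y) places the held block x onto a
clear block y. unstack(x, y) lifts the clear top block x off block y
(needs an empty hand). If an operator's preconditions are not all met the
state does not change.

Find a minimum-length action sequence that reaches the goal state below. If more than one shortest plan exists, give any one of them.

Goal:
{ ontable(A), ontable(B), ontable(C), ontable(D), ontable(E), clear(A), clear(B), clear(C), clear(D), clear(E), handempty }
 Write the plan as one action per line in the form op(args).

unstack(A, C)
putdown(A)
unstack(E, D)
putdown(E)
unstack(D, B)
putdown(D)

step 1 (unstack(A, C)): towers=[B/D/E; C] holding=A
step 2 (putdown(A)): towers=[A; B/D/E; C] holding=-
step 3 (unstack(E, D)): towers=[A; B/D; C] holding=E
step 4 (putdown(E)): towers=[A; B/D; C; E] holding=-
step 5 (unstack(D, B)): towers=[A; B; C; E] holding=D
step 6 (putdown(D)): towers=[A; B; C; D; E] holding=-
goal check: towers=[A; B; C; D; E] holding=- — reached (length 6, optimal by BFS)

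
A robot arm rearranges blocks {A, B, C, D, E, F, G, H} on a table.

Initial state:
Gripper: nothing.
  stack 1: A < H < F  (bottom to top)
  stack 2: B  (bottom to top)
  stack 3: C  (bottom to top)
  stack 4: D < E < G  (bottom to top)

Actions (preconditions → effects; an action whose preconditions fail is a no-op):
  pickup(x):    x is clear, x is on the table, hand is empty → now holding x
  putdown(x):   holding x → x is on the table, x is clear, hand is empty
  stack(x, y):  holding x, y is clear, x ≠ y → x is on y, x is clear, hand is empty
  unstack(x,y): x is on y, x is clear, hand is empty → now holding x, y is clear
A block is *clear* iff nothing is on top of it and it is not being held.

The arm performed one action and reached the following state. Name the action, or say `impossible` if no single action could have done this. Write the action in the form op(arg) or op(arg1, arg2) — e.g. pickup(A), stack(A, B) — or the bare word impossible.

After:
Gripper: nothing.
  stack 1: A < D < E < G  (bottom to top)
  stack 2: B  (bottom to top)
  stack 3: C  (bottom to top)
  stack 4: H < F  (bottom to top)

impossible

target: towers=[A/D/E/G; B; C; H/F] holding=-
     unstack(G, E) → towers=[A/H/F; B; C; D/E] holding=G
         pickup(B) → towers=[A/H/F; C; D/E/G] holding=B
     unstack(F, H) → towers=[A/H; B; C; D/E/G] holding=F
         pickup(C) → towers=[A/H/F; B; D/E/G] holding=C
none of the 4 applicable actions match → impossible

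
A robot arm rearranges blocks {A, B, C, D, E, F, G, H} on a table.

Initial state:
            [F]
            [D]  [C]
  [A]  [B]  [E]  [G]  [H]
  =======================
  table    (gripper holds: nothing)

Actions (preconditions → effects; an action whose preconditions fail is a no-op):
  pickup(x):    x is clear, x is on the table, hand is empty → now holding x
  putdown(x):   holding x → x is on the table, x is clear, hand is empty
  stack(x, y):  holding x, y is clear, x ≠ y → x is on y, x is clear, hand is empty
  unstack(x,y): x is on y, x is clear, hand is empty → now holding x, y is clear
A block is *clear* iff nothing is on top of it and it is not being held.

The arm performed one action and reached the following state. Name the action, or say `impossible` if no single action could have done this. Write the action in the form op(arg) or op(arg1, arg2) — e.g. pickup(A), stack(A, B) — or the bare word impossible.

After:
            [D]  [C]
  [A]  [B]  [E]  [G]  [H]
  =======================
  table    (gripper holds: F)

unstack(F, D)

target: towers=[A; B; E/D; G/C; H] holding=F
         pickup(A) → towers=[B; E/D/F; G/C; H] holding=A
         pickup(H) → towers=[A; B; E/D/F; G/C] holding=H
         pickup(B) → towers=[A; E/D/F; G/C; H] holding=B
     unstack(F, D) → towers=[A; B; E/D; G/C; H] holding=F  ← match
     unstack(C, G) → towers=[A; B; E/D/F; G; H] holding=C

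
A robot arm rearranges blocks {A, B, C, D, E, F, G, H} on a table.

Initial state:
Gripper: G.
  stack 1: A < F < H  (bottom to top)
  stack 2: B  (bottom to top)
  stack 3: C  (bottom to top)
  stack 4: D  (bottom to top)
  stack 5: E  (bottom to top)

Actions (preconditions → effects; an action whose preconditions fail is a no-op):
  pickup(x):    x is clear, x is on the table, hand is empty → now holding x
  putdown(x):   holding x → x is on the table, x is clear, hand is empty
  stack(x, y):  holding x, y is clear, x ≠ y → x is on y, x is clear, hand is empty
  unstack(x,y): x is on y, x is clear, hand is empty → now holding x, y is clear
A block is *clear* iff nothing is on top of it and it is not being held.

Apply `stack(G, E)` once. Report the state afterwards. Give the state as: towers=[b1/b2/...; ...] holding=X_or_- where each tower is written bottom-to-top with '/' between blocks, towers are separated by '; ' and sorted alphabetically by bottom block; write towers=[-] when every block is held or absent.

before: towers=[A/F/H; B; C; D; E] holding=G
pre[stack(G, E)]: holding(G) ✓, clear(E) ✓, G≠E ✓
all met → apply stack(G, E)
after:  towers=[A/F/H; B; C; D; E/G] holding=-

towers=[A/F/H; B; C; D; E/G] holding=-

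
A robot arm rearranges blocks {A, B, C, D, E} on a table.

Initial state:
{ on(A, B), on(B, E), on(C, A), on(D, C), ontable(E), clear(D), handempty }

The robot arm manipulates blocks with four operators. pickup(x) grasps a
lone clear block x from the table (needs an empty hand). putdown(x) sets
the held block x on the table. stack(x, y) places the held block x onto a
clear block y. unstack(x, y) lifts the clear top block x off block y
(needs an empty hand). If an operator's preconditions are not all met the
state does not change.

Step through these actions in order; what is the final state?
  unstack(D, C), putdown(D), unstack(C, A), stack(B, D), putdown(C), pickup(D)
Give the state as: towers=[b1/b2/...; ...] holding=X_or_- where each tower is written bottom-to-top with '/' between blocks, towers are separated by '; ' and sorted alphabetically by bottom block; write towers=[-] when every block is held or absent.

step 1 (unstack(D, C)): towers=[E/B/A/C] holding=D
step 2 (putdown(D)): towers=[D; E/B/A/C] holding=-
step 3 (unstack(C, A)): towers=[D; E/B/A] holding=C
step 4 (stack(B, D)) [no-op]: towers=[D; E/B/A] holding=C
step 5 (putdown(C)): towers=[C; D; E/B/A] holding=-
step 6 (pickup(D)): towers=[C; E/B/A] holding=D

towers=[C; E/B/A] holding=D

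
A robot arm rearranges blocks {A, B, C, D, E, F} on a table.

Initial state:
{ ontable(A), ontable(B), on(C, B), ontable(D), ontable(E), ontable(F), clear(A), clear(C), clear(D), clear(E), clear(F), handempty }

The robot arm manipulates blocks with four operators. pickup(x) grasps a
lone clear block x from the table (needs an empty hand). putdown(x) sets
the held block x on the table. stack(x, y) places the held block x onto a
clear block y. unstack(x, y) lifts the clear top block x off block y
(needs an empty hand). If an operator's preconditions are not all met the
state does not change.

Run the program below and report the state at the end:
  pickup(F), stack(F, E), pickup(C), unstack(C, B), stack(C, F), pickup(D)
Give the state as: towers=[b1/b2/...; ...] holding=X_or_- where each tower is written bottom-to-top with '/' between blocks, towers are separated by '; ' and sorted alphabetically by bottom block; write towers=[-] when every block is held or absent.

towers=[A; B; E/F/C] holding=D

step 1 (pickup(F)): towers=[A; B/C; D; E] holding=F
step 2 (stack(F, E)): towers=[A; B/C; D; E/F] holding=-
step 3 (pickup(C)) [no-op]: towers=[A; B/C; D; E/F] holding=-
step 4 (unstack(C, B)): towers=[A; B; D; E/F] holding=C
step 5 (stack(C, F)): towers=[A; B; D; E/F/C] holding=-
step 6 (pickup(D)): towers=[A; B; E/F/C] holding=D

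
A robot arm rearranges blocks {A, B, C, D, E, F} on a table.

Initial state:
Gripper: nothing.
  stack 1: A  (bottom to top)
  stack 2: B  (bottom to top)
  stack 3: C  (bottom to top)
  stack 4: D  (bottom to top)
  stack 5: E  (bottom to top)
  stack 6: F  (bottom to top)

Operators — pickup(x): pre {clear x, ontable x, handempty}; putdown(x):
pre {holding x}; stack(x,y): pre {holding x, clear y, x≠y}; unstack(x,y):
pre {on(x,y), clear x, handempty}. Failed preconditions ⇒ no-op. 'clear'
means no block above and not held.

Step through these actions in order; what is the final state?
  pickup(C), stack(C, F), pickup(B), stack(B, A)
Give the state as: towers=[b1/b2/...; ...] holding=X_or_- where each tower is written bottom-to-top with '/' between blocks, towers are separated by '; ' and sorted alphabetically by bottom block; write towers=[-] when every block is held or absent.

step 1 (pickup(C)): towers=[A; B; D; E; F] holding=C
step 2 (stack(C, F)): towers=[A; B; D; E; F/C] holding=-
step 3 (pickup(B)): towers=[A; D; E; F/C] holding=B
step 4 (stack(B, A)): towers=[A/B; D; E; F/C] holding=-

towers=[A/B; D; E; F/C] holding=-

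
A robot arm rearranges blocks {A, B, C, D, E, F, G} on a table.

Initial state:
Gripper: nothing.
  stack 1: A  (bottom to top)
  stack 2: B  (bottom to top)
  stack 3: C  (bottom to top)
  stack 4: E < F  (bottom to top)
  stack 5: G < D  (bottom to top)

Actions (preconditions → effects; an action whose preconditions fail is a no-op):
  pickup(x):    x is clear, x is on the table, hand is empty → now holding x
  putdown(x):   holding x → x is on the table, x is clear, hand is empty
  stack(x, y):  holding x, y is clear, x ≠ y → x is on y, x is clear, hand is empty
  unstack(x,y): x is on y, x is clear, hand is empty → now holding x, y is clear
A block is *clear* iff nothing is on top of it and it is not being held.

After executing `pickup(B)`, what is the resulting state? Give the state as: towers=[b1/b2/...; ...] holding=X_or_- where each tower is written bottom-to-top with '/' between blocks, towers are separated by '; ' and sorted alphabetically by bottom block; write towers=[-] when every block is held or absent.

towers=[A; C; E/F; G/D] holding=B

before: towers=[A; B; C; E/F; G/D] holding=-
pre[pickup(B)]: clear(B) ok, ontable(B) ok, handempty ok
all met → apply pickup(B)
after:  towers=[A; C; E/F; G/D] holding=B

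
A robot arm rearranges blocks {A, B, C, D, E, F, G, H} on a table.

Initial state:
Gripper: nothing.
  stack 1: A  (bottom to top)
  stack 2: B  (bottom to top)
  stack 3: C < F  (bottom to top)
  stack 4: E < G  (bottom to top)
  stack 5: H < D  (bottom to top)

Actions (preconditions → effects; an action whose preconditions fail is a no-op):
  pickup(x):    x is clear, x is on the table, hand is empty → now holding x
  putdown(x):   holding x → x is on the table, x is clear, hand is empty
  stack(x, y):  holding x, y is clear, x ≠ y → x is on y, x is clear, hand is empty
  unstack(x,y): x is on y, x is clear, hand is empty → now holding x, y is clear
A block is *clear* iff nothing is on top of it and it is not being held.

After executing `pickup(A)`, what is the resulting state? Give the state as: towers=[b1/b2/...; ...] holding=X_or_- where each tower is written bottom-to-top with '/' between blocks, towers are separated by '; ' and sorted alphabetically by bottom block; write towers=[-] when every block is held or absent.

before: towers=[A; B; C/F; E/G; H/D] holding=-
pre[pickup(A)]: clear(A) ok, ontable(A) ok, handempty ok
all met → apply pickup(A)
after:  towers=[B; C/F; E/G; H/D] holding=A

towers=[B; C/F; E/G; H/D] holding=A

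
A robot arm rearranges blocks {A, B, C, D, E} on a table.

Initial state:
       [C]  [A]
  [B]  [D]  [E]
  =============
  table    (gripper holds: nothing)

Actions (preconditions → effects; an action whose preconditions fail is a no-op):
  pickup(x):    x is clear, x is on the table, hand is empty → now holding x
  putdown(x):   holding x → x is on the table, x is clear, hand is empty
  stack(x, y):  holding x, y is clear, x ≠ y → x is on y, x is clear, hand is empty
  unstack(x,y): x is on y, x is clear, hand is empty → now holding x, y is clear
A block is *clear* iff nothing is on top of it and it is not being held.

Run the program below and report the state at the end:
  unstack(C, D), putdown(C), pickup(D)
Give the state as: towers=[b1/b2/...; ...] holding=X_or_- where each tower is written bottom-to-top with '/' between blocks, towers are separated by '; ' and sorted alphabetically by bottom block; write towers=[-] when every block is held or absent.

step 1 (unstack(C, D)): towers=[B; D; E/A] holding=C
step 2 (putdown(C)): towers=[B; C; D; E/A] holding=-
step 3 (pickup(D)): towers=[B; C; E/A] holding=D

towers=[B; C; E/A] holding=D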